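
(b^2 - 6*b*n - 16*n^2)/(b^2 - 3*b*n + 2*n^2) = (b^2 - 6*b*n - 16*n^2)/(b^2 - 3*b*n + 2*n^2)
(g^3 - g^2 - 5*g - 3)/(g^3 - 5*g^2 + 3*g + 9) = (g + 1)/(g - 3)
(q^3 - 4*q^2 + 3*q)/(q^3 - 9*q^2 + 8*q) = (q - 3)/(q - 8)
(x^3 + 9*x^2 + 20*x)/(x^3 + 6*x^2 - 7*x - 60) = x/(x - 3)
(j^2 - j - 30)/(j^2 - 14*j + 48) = (j + 5)/(j - 8)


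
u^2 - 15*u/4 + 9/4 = (u - 3)*(u - 3/4)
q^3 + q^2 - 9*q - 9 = (q - 3)*(q + 1)*(q + 3)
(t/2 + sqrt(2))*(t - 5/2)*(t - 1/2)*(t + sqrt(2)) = t^4/2 - 3*t^3/2 + 3*sqrt(2)*t^3/2 - 9*sqrt(2)*t^2/2 + 21*t^2/8 - 6*t + 15*sqrt(2)*t/8 + 5/2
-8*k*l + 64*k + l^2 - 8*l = (-8*k + l)*(l - 8)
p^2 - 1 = (p - 1)*(p + 1)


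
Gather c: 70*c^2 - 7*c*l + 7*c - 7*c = 70*c^2 - 7*c*l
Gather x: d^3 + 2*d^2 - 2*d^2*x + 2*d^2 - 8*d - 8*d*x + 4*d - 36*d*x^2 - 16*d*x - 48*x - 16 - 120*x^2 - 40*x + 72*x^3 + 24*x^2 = d^3 + 4*d^2 - 4*d + 72*x^3 + x^2*(-36*d - 96) + x*(-2*d^2 - 24*d - 88) - 16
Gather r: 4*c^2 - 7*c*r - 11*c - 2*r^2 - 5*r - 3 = 4*c^2 - 11*c - 2*r^2 + r*(-7*c - 5) - 3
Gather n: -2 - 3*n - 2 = -3*n - 4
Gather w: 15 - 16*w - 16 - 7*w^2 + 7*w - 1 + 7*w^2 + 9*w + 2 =0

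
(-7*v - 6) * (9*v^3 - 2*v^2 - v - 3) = -63*v^4 - 40*v^3 + 19*v^2 + 27*v + 18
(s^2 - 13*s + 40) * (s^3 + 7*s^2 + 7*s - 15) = s^5 - 6*s^4 - 44*s^3 + 174*s^2 + 475*s - 600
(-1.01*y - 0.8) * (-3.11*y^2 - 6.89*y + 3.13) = 3.1411*y^3 + 9.4469*y^2 + 2.3507*y - 2.504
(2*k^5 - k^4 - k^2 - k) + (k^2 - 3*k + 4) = 2*k^5 - k^4 - 4*k + 4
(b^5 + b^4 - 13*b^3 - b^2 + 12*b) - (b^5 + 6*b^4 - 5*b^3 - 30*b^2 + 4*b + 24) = -5*b^4 - 8*b^3 + 29*b^2 + 8*b - 24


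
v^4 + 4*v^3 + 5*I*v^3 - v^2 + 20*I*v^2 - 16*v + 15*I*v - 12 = (v + 1)*(v + 3)*(v + I)*(v + 4*I)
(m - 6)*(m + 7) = m^2 + m - 42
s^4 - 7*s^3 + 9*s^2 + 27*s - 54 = (s - 3)^3*(s + 2)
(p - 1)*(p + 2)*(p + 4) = p^3 + 5*p^2 + 2*p - 8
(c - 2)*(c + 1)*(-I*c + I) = -I*c^3 + 2*I*c^2 + I*c - 2*I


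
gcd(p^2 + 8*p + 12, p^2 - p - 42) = p + 6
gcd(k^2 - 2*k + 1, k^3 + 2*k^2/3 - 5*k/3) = k - 1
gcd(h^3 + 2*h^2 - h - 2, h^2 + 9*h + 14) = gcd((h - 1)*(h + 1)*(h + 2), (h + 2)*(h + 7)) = h + 2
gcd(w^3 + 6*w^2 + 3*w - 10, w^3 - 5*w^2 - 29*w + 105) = w + 5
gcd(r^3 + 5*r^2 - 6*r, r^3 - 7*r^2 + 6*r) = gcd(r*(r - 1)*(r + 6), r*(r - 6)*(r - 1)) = r^2 - r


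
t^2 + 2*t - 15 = (t - 3)*(t + 5)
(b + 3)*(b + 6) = b^2 + 9*b + 18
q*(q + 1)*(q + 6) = q^3 + 7*q^2 + 6*q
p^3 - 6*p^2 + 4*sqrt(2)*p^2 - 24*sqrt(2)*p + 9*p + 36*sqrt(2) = (p - 3)^2*(p + 4*sqrt(2))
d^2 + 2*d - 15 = (d - 3)*(d + 5)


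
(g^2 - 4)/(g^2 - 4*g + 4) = (g + 2)/(g - 2)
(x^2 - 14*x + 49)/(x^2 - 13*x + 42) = (x - 7)/(x - 6)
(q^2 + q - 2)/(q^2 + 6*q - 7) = (q + 2)/(q + 7)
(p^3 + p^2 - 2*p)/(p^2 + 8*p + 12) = p*(p - 1)/(p + 6)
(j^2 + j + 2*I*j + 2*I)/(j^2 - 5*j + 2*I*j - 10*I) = (j + 1)/(j - 5)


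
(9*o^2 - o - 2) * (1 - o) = -9*o^3 + 10*o^2 + o - 2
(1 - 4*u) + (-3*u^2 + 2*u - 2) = -3*u^2 - 2*u - 1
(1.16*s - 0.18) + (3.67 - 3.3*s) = 3.49 - 2.14*s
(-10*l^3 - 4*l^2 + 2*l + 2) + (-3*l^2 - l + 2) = -10*l^3 - 7*l^2 + l + 4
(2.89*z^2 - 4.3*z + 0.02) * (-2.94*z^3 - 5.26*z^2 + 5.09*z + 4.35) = -8.4966*z^5 - 2.5594*z^4 + 37.2693*z^3 - 9.4207*z^2 - 18.6032*z + 0.087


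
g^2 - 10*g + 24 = (g - 6)*(g - 4)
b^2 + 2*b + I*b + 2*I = (b + 2)*(b + I)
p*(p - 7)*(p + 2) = p^3 - 5*p^2 - 14*p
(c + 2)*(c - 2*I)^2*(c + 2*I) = c^4 + 2*c^3 - 2*I*c^3 + 4*c^2 - 4*I*c^2 + 8*c - 8*I*c - 16*I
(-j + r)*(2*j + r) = -2*j^2 + j*r + r^2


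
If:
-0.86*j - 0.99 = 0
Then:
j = -1.15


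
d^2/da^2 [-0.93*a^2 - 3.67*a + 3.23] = -1.86000000000000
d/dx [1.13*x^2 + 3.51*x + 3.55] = 2.26*x + 3.51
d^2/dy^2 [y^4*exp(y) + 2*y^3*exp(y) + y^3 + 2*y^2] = y^4*exp(y) + 10*y^3*exp(y) + 24*y^2*exp(y) + 12*y*exp(y) + 6*y + 4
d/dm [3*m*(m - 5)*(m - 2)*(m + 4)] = 12*m^3 - 27*m^2 - 108*m + 120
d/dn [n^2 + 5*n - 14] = 2*n + 5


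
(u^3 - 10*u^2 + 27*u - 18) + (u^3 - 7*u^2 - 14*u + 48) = 2*u^3 - 17*u^2 + 13*u + 30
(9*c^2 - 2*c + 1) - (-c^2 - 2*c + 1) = 10*c^2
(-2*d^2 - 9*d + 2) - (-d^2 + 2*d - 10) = -d^2 - 11*d + 12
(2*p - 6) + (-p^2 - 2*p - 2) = -p^2 - 8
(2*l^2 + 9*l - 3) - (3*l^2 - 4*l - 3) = -l^2 + 13*l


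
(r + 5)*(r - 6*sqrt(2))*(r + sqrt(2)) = r^3 - 5*sqrt(2)*r^2 + 5*r^2 - 25*sqrt(2)*r - 12*r - 60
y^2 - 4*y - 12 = (y - 6)*(y + 2)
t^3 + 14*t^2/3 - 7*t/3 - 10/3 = (t - 1)*(t + 2/3)*(t + 5)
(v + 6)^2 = v^2 + 12*v + 36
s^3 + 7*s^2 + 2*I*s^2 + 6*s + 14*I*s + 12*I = (s + 1)*(s + 6)*(s + 2*I)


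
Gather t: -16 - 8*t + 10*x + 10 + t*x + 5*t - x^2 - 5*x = t*(x - 3) - x^2 + 5*x - 6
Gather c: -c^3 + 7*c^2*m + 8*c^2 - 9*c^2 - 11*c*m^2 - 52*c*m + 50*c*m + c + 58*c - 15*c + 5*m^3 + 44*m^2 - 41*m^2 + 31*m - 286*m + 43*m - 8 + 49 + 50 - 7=-c^3 + c^2*(7*m - 1) + c*(-11*m^2 - 2*m + 44) + 5*m^3 + 3*m^2 - 212*m + 84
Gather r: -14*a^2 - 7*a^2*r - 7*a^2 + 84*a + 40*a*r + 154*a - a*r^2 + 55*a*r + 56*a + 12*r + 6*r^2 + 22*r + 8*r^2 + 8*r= -21*a^2 + 294*a + r^2*(14 - a) + r*(-7*a^2 + 95*a + 42)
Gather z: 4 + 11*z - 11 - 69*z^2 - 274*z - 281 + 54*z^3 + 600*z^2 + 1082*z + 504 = 54*z^3 + 531*z^2 + 819*z + 216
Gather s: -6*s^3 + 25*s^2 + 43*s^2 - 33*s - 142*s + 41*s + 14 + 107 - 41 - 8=-6*s^3 + 68*s^2 - 134*s + 72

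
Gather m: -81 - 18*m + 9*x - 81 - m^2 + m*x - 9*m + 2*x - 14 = -m^2 + m*(x - 27) + 11*x - 176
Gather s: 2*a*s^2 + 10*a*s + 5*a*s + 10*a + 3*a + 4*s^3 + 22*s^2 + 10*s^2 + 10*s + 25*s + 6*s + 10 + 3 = 13*a + 4*s^3 + s^2*(2*a + 32) + s*(15*a + 41) + 13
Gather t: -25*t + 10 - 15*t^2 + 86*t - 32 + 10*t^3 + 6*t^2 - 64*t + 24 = 10*t^3 - 9*t^2 - 3*t + 2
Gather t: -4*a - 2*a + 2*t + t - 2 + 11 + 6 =-6*a + 3*t + 15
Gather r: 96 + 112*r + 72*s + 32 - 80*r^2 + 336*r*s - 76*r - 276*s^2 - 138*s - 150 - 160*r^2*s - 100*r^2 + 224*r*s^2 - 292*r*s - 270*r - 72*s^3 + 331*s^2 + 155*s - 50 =r^2*(-160*s - 180) + r*(224*s^2 + 44*s - 234) - 72*s^3 + 55*s^2 + 89*s - 72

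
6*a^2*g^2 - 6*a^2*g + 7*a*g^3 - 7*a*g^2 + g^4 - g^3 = g*(a + g)*(6*a + g)*(g - 1)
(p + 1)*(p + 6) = p^2 + 7*p + 6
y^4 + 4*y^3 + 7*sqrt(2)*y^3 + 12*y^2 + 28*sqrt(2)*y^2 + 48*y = y*(y + 4)*(y + sqrt(2))*(y + 6*sqrt(2))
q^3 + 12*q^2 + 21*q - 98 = (q - 2)*(q + 7)^2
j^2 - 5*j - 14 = (j - 7)*(j + 2)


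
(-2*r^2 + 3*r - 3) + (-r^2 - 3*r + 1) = -3*r^2 - 2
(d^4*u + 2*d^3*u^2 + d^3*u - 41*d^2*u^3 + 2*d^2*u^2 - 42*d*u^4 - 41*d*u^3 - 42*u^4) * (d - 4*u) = d^5*u - 2*d^4*u^2 + d^4*u - 49*d^3*u^3 - 2*d^3*u^2 + 122*d^2*u^4 - 49*d^2*u^3 + 168*d*u^5 + 122*d*u^4 + 168*u^5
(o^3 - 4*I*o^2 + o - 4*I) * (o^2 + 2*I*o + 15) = o^5 - 2*I*o^4 + 24*o^3 - 62*I*o^2 + 23*o - 60*I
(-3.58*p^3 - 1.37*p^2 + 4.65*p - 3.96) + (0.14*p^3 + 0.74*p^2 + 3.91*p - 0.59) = -3.44*p^3 - 0.63*p^2 + 8.56*p - 4.55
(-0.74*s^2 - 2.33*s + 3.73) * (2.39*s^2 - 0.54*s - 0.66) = -1.7686*s^4 - 5.1691*s^3 + 10.6613*s^2 - 0.4764*s - 2.4618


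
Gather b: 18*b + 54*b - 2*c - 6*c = 72*b - 8*c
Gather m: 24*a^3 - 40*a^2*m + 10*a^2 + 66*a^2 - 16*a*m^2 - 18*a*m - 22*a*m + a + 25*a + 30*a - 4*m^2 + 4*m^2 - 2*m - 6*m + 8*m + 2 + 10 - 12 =24*a^3 + 76*a^2 - 16*a*m^2 + 56*a + m*(-40*a^2 - 40*a)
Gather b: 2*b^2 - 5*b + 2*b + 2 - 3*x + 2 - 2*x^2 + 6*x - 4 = 2*b^2 - 3*b - 2*x^2 + 3*x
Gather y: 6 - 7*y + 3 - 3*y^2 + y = -3*y^2 - 6*y + 9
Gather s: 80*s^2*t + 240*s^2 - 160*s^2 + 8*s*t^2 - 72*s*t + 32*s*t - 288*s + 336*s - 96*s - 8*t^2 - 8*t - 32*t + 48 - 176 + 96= s^2*(80*t + 80) + s*(8*t^2 - 40*t - 48) - 8*t^2 - 40*t - 32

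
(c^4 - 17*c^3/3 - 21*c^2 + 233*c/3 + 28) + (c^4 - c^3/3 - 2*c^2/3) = 2*c^4 - 6*c^3 - 65*c^2/3 + 233*c/3 + 28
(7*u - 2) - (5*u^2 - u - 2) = -5*u^2 + 8*u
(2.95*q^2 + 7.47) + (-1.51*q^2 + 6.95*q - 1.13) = 1.44*q^2 + 6.95*q + 6.34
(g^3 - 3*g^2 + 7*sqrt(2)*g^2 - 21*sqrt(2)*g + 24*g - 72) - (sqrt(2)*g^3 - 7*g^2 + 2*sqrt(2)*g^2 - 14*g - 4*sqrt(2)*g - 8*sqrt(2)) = -sqrt(2)*g^3 + g^3 + 4*g^2 + 5*sqrt(2)*g^2 - 17*sqrt(2)*g + 38*g - 72 + 8*sqrt(2)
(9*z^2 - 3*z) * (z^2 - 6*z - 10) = 9*z^4 - 57*z^3 - 72*z^2 + 30*z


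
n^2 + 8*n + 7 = (n + 1)*(n + 7)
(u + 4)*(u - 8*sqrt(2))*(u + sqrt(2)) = u^3 - 7*sqrt(2)*u^2 + 4*u^2 - 28*sqrt(2)*u - 16*u - 64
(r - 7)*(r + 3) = r^2 - 4*r - 21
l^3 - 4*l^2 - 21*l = l*(l - 7)*(l + 3)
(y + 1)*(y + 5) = y^2 + 6*y + 5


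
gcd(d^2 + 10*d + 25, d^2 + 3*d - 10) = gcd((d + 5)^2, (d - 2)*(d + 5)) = d + 5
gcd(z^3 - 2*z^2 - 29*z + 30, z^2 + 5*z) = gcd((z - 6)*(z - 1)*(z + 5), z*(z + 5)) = z + 5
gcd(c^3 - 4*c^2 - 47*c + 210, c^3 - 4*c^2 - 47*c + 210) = c^3 - 4*c^2 - 47*c + 210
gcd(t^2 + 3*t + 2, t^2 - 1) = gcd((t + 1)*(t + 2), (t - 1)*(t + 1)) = t + 1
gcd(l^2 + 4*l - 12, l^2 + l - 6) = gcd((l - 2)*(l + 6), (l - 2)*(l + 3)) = l - 2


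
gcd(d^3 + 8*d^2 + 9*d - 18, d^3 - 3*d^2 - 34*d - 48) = d + 3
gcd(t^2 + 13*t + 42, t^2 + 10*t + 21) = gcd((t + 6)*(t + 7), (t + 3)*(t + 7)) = t + 7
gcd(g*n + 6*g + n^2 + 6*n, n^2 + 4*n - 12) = n + 6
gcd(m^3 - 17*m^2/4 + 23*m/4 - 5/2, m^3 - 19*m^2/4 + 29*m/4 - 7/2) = m^2 - 3*m + 2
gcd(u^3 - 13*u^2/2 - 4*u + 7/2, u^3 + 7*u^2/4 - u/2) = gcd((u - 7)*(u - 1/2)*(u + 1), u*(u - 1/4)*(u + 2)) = 1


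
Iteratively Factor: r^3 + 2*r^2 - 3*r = (r - 1)*(r^2 + 3*r) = (r - 1)*(r + 3)*(r)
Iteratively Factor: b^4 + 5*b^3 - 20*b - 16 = (b + 2)*(b^3 + 3*b^2 - 6*b - 8) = (b + 2)*(b + 4)*(b^2 - b - 2) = (b - 2)*(b + 2)*(b + 4)*(b + 1)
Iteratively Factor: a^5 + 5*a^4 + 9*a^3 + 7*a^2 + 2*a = (a + 1)*(a^4 + 4*a^3 + 5*a^2 + 2*a) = (a + 1)^2*(a^3 + 3*a^2 + 2*a) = a*(a + 1)^2*(a^2 + 3*a + 2) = a*(a + 1)^3*(a + 2)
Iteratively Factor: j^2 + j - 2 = (j - 1)*(j + 2)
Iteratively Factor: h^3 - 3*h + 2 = (h - 1)*(h^2 + h - 2) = (h - 1)^2*(h + 2)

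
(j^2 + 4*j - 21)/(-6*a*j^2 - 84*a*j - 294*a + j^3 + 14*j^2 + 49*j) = (3 - j)/(6*a*j + 42*a - j^2 - 7*j)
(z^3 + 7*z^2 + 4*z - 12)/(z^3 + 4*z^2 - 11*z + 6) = (z + 2)/(z - 1)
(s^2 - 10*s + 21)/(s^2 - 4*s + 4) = (s^2 - 10*s + 21)/(s^2 - 4*s + 4)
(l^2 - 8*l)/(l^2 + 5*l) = (l - 8)/(l + 5)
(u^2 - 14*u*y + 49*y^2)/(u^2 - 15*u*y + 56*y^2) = (-u + 7*y)/(-u + 8*y)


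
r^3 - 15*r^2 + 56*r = r*(r - 8)*(r - 7)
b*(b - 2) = b^2 - 2*b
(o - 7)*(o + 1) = o^2 - 6*o - 7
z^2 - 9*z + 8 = (z - 8)*(z - 1)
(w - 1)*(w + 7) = w^2 + 6*w - 7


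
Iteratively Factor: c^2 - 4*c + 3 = (c - 1)*(c - 3)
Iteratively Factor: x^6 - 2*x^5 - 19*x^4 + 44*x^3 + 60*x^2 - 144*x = (x - 3)*(x^5 + x^4 - 16*x^3 - 4*x^2 + 48*x) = (x - 3)*(x + 4)*(x^4 - 3*x^3 - 4*x^2 + 12*x) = (x - 3)^2*(x + 4)*(x^3 - 4*x) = x*(x - 3)^2*(x + 4)*(x^2 - 4) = x*(x - 3)^2*(x - 2)*(x + 4)*(x + 2)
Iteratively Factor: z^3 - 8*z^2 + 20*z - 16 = (z - 2)*(z^2 - 6*z + 8) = (z - 4)*(z - 2)*(z - 2)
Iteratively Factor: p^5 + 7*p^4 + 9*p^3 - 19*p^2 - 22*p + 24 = (p - 1)*(p^4 + 8*p^3 + 17*p^2 - 2*p - 24) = (p - 1)*(p + 3)*(p^3 + 5*p^2 + 2*p - 8) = (p - 1)*(p + 3)*(p + 4)*(p^2 + p - 2) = (p - 1)^2*(p + 3)*(p + 4)*(p + 2)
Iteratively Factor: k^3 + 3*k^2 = (k)*(k^2 + 3*k) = k*(k + 3)*(k)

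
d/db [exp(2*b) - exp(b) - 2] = (2*exp(b) - 1)*exp(b)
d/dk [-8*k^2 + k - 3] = 1 - 16*k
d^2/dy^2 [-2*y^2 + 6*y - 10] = -4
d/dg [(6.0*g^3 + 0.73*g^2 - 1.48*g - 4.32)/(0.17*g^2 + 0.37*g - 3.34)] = (1.02*g^4 + 4.44*g^3 - 59.5983*g^2 - 3.4076*g + 6.5416)/(0.0289*g^4 + 0.1258*g^3 - 0.9987*g^2 - 2.4716*g + 11.1556)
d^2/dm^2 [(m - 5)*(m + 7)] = 2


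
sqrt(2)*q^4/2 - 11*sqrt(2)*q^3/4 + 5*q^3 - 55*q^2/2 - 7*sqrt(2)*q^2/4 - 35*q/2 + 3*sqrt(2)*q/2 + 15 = (q - 6)*(q - 1/2)*(q + 5*sqrt(2))*(sqrt(2)*q/2 + sqrt(2)/2)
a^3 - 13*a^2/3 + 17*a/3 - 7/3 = (a - 7/3)*(a - 1)^2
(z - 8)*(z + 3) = z^2 - 5*z - 24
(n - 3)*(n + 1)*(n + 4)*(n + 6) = n^4 + 8*n^3 + n^2 - 78*n - 72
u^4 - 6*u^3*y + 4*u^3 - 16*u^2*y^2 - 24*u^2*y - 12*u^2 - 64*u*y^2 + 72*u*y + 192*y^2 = (u - 2)*(u + 6)*(u - 8*y)*(u + 2*y)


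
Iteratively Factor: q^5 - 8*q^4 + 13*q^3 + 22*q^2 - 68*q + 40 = (q - 1)*(q^4 - 7*q^3 + 6*q^2 + 28*q - 40) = (q - 1)*(q + 2)*(q^3 - 9*q^2 + 24*q - 20) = (q - 5)*(q - 1)*(q + 2)*(q^2 - 4*q + 4) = (q - 5)*(q - 2)*(q - 1)*(q + 2)*(q - 2)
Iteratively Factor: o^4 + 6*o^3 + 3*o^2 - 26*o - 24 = (o + 1)*(o^3 + 5*o^2 - 2*o - 24) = (o + 1)*(o + 3)*(o^2 + 2*o - 8) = (o + 1)*(o + 3)*(o + 4)*(o - 2)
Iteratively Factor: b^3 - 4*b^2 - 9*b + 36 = (b - 4)*(b^2 - 9) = (b - 4)*(b - 3)*(b + 3)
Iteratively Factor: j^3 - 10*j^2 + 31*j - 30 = (j - 3)*(j^2 - 7*j + 10) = (j - 3)*(j - 2)*(j - 5)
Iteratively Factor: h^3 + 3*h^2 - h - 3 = (h + 3)*(h^2 - 1) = (h + 1)*(h + 3)*(h - 1)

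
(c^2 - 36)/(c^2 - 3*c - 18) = (c + 6)/(c + 3)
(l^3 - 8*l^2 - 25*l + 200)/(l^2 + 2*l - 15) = (l^2 - 13*l + 40)/(l - 3)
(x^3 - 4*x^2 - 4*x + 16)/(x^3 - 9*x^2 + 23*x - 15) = (x^3 - 4*x^2 - 4*x + 16)/(x^3 - 9*x^2 + 23*x - 15)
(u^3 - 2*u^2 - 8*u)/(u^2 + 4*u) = (u^2 - 2*u - 8)/(u + 4)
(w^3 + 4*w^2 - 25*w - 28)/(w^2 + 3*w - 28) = w + 1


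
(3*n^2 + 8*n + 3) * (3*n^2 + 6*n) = 9*n^4 + 42*n^3 + 57*n^2 + 18*n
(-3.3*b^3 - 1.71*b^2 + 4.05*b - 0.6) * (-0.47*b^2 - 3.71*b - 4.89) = 1.551*b^5 + 13.0467*b^4 + 20.5776*b^3 - 6.3816*b^2 - 17.5785*b + 2.934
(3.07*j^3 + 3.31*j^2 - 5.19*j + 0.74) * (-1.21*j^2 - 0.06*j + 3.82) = -3.7147*j^5 - 4.1893*j^4 + 17.8087*j^3 + 12.0602*j^2 - 19.8702*j + 2.8268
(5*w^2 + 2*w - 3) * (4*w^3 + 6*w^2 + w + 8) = 20*w^5 + 38*w^4 + 5*w^3 + 24*w^2 + 13*w - 24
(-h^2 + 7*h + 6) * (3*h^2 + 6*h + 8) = -3*h^4 + 15*h^3 + 52*h^2 + 92*h + 48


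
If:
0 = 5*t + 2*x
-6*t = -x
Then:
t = 0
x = 0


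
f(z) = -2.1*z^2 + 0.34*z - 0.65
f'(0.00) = 0.34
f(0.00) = -0.65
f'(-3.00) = 12.94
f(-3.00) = -20.57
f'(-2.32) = 10.08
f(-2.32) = -12.74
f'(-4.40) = 18.82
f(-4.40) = -42.80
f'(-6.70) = 28.48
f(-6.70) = -97.20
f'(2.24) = -9.07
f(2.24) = -10.43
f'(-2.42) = 10.50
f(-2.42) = -13.77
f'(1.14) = -4.45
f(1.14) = -2.99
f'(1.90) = -7.64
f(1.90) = -7.58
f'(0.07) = 0.05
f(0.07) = -0.64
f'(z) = 0.34 - 4.2*z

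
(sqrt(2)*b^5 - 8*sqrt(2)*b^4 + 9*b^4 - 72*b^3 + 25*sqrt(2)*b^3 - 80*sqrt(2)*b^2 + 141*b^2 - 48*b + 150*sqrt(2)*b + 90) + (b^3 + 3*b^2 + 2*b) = sqrt(2)*b^5 - 8*sqrt(2)*b^4 + 9*b^4 - 71*b^3 + 25*sqrt(2)*b^3 - 80*sqrt(2)*b^2 + 144*b^2 - 46*b + 150*sqrt(2)*b + 90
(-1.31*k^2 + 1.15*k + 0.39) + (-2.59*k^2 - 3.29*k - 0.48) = -3.9*k^2 - 2.14*k - 0.09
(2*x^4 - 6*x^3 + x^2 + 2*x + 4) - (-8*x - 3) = 2*x^4 - 6*x^3 + x^2 + 10*x + 7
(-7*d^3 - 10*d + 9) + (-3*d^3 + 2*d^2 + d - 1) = -10*d^3 + 2*d^2 - 9*d + 8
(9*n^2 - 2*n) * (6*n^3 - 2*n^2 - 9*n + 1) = 54*n^5 - 30*n^4 - 77*n^3 + 27*n^2 - 2*n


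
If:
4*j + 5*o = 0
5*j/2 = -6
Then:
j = -12/5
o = 48/25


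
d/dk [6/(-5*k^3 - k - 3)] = 6*(15*k^2 + 1)/(5*k^3 + k + 3)^2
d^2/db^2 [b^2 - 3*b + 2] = 2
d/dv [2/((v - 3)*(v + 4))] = 2*(-2*v - 1)/(v^4 + 2*v^3 - 23*v^2 - 24*v + 144)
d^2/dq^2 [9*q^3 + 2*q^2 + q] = 54*q + 4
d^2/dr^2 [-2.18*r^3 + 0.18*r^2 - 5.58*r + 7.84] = 0.36 - 13.08*r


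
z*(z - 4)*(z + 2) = z^3 - 2*z^2 - 8*z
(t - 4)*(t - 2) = t^2 - 6*t + 8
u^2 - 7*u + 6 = (u - 6)*(u - 1)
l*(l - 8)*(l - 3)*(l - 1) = l^4 - 12*l^3 + 35*l^2 - 24*l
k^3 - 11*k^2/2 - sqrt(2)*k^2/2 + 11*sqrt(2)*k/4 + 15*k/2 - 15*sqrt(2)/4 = (k - 3)*(k - 5/2)*(k - sqrt(2)/2)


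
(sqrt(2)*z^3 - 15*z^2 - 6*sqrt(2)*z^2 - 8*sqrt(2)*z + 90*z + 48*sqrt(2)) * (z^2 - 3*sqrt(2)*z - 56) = sqrt(2)*z^5 - 21*z^4 - 6*sqrt(2)*z^4 - 19*sqrt(2)*z^3 + 126*z^3 + 114*sqrt(2)*z^2 + 888*z^2 - 5328*z + 448*sqrt(2)*z - 2688*sqrt(2)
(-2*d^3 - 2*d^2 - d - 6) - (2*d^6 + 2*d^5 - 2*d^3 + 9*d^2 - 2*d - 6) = -2*d^6 - 2*d^5 - 11*d^2 + d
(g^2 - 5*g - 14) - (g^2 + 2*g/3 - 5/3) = -17*g/3 - 37/3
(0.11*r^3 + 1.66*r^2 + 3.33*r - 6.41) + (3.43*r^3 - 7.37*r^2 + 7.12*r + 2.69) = 3.54*r^3 - 5.71*r^2 + 10.45*r - 3.72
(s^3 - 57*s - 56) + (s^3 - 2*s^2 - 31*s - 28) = 2*s^3 - 2*s^2 - 88*s - 84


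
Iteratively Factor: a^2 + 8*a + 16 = (a + 4)*(a + 4)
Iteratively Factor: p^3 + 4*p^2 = (p)*(p^2 + 4*p) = p*(p + 4)*(p)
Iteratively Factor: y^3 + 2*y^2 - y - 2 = (y + 2)*(y^2 - 1) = (y + 1)*(y + 2)*(y - 1)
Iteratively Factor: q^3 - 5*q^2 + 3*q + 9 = (q - 3)*(q^2 - 2*q - 3) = (q - 3)*(q + 1)*(q - 3)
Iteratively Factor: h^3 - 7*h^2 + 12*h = (h)*(h^2 - 7*h + 12) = h*(h - 4)*(h - 3)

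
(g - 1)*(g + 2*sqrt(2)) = g^2 - g + 2*sqrt(2)*g - 2*sqrt(2)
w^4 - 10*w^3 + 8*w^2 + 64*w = w*(w - 8)*(w - 4)*(w + 2)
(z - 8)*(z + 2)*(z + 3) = z^3 - 3*z^2 - 34*z - 48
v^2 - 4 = (v - 2)*(v + 2)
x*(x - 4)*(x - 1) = x^3 - 5*x^2 + 4*x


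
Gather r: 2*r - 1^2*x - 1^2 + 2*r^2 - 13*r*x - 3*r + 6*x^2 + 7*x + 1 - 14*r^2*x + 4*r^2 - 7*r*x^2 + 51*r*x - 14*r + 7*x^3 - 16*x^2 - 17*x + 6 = r^2*(6 - 14*x) + r*(-7*x^2 + 38*x - 15) + 7*x^3 - 10*x^2 - 11*x + 6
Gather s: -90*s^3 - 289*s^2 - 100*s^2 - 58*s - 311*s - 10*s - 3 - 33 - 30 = -90*s^3 - 389*s^2 - 379*s - 66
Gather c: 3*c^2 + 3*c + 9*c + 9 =3*c^2 + 12*c + 9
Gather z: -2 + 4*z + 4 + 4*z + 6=8*z + 8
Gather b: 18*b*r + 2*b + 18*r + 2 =b*(18*r + 2) + 18*r + 2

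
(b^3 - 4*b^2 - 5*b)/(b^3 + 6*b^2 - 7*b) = (b^2 - 4*b - 5)/(b^2 + 6*b - 7)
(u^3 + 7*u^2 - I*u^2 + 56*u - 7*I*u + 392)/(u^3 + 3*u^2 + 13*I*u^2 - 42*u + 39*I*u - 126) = (u^2 + u*(7 - 8*I) - 56*I)/(u^2 + u*(3 + 6*I) + 18*I)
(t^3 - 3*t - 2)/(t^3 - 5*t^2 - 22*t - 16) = (t^2 - t - 2)/(t^2 - 6*t - 16)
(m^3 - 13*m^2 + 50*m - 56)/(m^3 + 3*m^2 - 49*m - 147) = (m^2 - 6*m + 8)/(m^2 + 10*m + 21)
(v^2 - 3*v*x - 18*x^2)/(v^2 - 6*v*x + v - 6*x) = (v + 3*x)/(v + 1)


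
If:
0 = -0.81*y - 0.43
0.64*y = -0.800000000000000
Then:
No Solution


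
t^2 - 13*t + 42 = (t - 7)*(t - 6)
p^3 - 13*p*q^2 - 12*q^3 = (p - 4*q)*(p + q)*(p + 3*q)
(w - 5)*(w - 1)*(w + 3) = w^3 - 3*w^2 - 13*w + 15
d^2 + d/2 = d*(d + 1/2)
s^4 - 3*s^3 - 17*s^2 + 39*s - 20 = (s - 5)*(s - 1)^2*(s + 4)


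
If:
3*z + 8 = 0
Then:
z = -8/3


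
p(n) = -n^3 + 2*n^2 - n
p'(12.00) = -385.00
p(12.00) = -1452.00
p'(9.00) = -208.00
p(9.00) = -576.00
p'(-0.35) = -2.77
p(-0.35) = 0.64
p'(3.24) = -19.53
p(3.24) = -16.26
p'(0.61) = 0.32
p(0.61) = -0.09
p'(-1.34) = -11.75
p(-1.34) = 7.34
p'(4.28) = -38.84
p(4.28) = -46.05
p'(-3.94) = -63.33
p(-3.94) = 96.15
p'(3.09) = -17.28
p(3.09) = -13.50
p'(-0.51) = -3.82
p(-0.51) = 1.16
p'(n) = -3*n^2 + 4*n - 1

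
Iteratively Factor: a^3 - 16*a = (a)*(a^2 - 16) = a*(a - 4)*(a + 4)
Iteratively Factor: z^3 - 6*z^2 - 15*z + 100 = (z - 5)*(z^2 - z - 20) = (z - 5)^2*(z + 4)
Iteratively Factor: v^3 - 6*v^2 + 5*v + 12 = (v + 1)*(v^2 - 7*v + 12) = (v - 3)*(v + 1)*(v - 4)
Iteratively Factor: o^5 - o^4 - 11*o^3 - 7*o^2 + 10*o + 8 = (o + 2)*(o^4 - 3*o^3 - 5*o^2 + 3*o + 4) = (o + 1)*(o + 2)*(o^3 - 4*o^2 - o + 4) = (o - 1)*(o + 1)*(o + 2)*(o^2 - 3*o - 4) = (o - 1)*(o + 1)^2*(o + 2)*(o - 4)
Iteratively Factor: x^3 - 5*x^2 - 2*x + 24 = (x + 2)*(x^2 - 7*x + 12) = (x - 3)*(x + 2)*(x - 4)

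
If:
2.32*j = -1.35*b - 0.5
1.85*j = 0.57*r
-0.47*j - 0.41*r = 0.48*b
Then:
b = -0.68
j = 0.18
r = 0.59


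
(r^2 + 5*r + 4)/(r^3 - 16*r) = (r + 1)/(r*(r - 4))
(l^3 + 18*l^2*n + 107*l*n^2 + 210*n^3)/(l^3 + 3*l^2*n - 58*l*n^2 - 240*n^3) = (l + 7*n)/(l - 8*n)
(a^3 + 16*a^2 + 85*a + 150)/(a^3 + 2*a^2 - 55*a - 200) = (a + 6)/(a - 8)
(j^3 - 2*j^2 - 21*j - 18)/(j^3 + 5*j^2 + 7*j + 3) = (j - 6)/(j + 1)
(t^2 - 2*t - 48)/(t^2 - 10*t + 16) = (t + 6)/(t - 2)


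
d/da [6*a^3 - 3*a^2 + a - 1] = 18*a^2 - 6*a + 1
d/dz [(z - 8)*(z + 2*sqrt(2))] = 2*z - 8 + 2*sqrt(2)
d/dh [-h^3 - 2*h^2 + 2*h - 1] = -3*h^2 - 4*h + 2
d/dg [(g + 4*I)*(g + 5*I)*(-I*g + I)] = -3*I*g^2 + 2*g*(9 + I) - 9 + 20*I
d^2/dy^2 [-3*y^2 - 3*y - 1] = -6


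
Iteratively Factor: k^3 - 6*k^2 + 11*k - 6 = (k - 2)*(k^2 - 4*k + 3) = (k - 3)*(k - 2)*(k - 1)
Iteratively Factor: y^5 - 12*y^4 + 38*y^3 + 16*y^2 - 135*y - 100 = (y - 5)*(y^4 - 7*y^3 + 3*y^2 + 31*y + 20) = (y - 5)*(y + 1)*(y^3 - 8*y^2 + 11*y + 20) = (y - 5)*(y + 1)^2*(y^2 - 9*y + 20) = (y - 5)*(y - 4)*(y + 1)^2*(y - 5)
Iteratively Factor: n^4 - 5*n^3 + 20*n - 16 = (n + 2)*(n^3 - 7*n^2 + 14*n - 8) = (n - 1)*(n + 2)*(n^2 - 6*n + 8) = (n - 4)*(n - 1)*(n + 2)*(n - 2)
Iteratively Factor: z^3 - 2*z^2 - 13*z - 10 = (z + 2)*(z^2 - 4*z - 5) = (z - 5)*(z + 2)*(z + 1)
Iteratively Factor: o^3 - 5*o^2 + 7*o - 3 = (o - 1)*(o^2 - 4*o + 3) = (o - 1)^2*(o - 3)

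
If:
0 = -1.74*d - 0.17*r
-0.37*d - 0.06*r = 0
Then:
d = 0.00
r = 0.00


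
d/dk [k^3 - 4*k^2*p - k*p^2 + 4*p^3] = 3*k^2 - 8*k*p - p^2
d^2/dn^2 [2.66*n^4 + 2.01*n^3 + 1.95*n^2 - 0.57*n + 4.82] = 31.92*n^2 + 12.06*n + 3.9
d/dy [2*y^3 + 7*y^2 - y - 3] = 6*y^2 + 14*y - 1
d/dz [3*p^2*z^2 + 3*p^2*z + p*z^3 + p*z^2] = p*(6*p*z + 3*p + 3*z^2 + 2*z)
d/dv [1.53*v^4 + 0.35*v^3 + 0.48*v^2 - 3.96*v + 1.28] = 6.12*v^3 + 1.05*v^2 + 0.96*v - 3.96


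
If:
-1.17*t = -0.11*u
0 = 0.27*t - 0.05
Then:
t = 0.19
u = 1.97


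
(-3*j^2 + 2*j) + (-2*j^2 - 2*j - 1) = -5*j^2 - 1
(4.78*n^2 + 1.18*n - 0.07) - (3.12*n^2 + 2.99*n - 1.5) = 1.66*n^2 - 1.81*n + 1.43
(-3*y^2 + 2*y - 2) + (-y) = -3*y^2 + y - 2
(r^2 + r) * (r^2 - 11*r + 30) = r^4 - 10*r^3 + 19*r^2 + 30*r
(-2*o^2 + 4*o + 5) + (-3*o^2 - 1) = -5*o^2 + 4*o + 4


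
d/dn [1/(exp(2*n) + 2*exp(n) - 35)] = -2*(exp(n) + 1)*exp(n)/(exp(2*n) + 2*exp(n) - 35)^2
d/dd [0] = 0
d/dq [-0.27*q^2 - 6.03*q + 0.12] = -0.54*q - 6.03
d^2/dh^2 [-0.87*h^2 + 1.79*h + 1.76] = -1.74000000000000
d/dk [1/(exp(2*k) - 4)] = -2*exp(2*k)/(exp(2*k) - 4)^2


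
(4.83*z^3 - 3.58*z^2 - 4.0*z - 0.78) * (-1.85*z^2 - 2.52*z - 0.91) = -8.9355*z^5 - 5.5486*z^4 + 12.0263*z^3 + 14.7808*z^2 + 5.6056*z + 0.7098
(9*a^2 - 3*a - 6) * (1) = 9*a^2 - 3*a - 6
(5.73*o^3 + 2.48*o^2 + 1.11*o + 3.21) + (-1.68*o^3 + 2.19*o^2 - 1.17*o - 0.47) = 4.05*o^3 + 4.67*o^2 - 0.0599999999999998*o + 2.74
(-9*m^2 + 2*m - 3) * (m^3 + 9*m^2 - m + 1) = -9*m^5 - 79*m^4 + 24*m^3 - 38*m^2 + 5*m - 3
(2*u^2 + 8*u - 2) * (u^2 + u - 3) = 2*u^4 + 10*u^3 - 26*u + 6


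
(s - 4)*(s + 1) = s^2 - 3*s - 4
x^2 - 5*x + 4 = (x - 4)*(x - 1)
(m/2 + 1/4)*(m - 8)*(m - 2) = m^3/2 - 19*m^2/4 + 11*m/2 + 4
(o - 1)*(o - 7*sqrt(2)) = o^2 - 7*sqrt(2)*o - o + 7*sqrt(2)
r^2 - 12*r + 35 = (r - 7)*(r - 5)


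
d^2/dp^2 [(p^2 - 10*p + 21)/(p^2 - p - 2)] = 6*(-3*p^3 + 23*p^2 - 41*p + 29)/(p^6 - 3*p^5 - 3*p^4 + 11*p^3 + 6*p^2 - 12*p - 8)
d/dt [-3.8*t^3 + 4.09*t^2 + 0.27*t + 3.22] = -11.4*t^2 + 8.18*t + 0.27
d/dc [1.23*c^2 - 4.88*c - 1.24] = 2.46*c - 4.88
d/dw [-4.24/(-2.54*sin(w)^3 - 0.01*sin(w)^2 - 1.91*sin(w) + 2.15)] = (-0.0848*sin(w) + 16.1544*cos(2*w) - 24.2528)*cos(w)/(2.54*sin(w)^3 + 0.01*sin(w)^2 + 1.91*sin(w) - 2.15)^2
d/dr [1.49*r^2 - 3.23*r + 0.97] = 2.98*r - 3.23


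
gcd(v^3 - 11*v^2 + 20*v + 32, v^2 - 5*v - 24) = v - 8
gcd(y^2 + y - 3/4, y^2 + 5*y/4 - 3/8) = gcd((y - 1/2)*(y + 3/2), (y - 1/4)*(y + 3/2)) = y + 3/2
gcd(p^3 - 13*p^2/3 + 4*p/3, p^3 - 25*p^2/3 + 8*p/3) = p^2 - p/3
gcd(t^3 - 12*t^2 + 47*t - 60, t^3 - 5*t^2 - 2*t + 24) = t^2 - 7*t + 12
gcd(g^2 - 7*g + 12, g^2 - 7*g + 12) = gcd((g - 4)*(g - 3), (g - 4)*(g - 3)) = g^2 - 7*g + 12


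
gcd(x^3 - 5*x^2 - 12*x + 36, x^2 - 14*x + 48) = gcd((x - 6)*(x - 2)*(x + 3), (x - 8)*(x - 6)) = x - 6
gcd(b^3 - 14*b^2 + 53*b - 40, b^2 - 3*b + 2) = b - 1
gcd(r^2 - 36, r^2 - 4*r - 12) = r - 6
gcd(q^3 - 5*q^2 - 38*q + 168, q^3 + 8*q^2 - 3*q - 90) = q + 6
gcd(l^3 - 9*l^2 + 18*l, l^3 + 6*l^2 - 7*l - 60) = l - 3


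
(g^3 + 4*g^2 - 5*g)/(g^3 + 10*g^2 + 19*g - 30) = g/(g + 6)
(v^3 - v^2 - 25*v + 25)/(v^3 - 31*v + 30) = (v + 5)/(v + 6)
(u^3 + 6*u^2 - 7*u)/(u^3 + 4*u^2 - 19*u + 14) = u/(u - 2)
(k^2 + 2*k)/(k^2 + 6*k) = (k + 2)/(k + 6)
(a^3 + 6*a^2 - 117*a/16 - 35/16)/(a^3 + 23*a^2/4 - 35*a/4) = (a + 1/4)/a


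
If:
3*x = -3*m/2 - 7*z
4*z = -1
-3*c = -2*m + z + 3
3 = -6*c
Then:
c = -1/2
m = 5/8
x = 13/48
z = -1/4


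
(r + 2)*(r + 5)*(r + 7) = r^3 + 14*r^2 + 59*r + 70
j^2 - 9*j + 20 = (j - 5)*(j - 4)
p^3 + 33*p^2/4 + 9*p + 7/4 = (p + 1/4)*(p + 1)*(p + 7)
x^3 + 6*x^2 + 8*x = x*(x + 2)*(x + 4)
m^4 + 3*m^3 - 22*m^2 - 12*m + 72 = (m - 3)*(m - 2)*(m + 2)*(m + 6)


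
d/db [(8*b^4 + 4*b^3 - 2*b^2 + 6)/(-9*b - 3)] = 2*(-36*b^4 - 28*b^3 - 3*b^2 + 2*b + 9)/(3*(9*b^2 + 6*b + 1))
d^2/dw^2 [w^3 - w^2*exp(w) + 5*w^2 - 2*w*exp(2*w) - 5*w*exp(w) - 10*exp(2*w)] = -w^2*exp(w) - 8*w*exp(2*w) - 9*w*exp(w) + 6*w - 48*exp(2*w) - 12*exp(w) + 10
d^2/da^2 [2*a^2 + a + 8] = 4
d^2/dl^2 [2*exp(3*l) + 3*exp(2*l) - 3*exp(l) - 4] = (18*exp(2*l) + 12*exp(l) - 3)*exp(l)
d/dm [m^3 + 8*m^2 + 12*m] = 3*m^2 + 16*m + 12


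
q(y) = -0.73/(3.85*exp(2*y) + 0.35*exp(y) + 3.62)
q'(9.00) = 0.00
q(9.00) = 0.00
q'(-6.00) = 0.00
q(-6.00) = -0.20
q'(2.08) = 0.01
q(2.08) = -0.00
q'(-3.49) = 0.00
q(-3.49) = -0.20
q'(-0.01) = 0.10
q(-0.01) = -0.09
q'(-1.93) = 0.01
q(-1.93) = -0.19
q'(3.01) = 0.00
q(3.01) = -0.00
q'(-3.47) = 0.00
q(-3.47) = -0.20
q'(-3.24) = 0.00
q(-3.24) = -0.20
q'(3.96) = 0.00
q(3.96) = -0.00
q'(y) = -0.73*(-7.7*exp(2*y) - 0.35*exp(y))/(3.85*exp(2*y) + 0.35*exp(y) + 3.62)^2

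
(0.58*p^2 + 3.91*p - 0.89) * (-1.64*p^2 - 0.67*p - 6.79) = -0.9512*p^4 - 6.801*p^3 - 5.0983*p^2 - 25.9526*p + 6.0431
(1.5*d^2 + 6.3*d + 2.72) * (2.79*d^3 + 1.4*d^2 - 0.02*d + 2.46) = 4.185*d^5 + 19.677*d^4 + 16.3788*d^3 + 7.372*d^2 + 15.4436*d + 6.6912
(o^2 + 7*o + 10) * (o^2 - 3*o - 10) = o^4 + 4*o^3 - 21*o^2 - 100*o - 100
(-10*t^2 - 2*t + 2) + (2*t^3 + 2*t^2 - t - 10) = 2*t^3 - 8*t^2 - 3*t - 8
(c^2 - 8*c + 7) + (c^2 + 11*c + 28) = 2*c^2 + 3*c + 35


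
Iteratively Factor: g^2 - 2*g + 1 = (g - 1)*(g - 1)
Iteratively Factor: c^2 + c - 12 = (c + 4)*(c - 3)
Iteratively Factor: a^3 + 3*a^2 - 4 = (a + 2)*(a^2 + a - 2) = (a - 1)*(a + 2)*(a + 2)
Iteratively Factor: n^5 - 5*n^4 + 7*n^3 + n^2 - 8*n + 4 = (n - 1)*(n^4 - 4*n^3 + 3*n^2 + 4*n - 4) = (n - 1)*(n + 1)*(n^3 - 5*n^2 + 8*n - 4) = (n - 2)*(n - 1)*(n + 1)*(n^2 - 3*n + 2) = (n - 2)^2*(n - 1)*(n + 1)*(n - 1)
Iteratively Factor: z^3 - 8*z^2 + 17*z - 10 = (z - 2)*(z^2 - 6*z + 5) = (z - 2)*(z - 1)*(z - 5)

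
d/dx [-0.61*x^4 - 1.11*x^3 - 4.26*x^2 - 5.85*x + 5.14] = -2.44*x^3 - 3.33*x^2 - 8.52*x - 5.85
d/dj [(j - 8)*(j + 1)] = 2*j - 7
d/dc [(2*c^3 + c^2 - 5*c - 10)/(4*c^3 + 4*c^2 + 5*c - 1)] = (4*c^4 + 60*c^3 + 139*c^2 + 78*c + 55)/(16*c^6 + 32*c^5 + 56*c^4 + 32*c^3 + 17*c^2 - 10*c + 1)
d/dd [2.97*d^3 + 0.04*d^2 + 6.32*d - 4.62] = 8.91*d^2 + 0.08*d + 6.32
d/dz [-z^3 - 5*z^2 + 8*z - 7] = -3*z^2 - 10*z + 8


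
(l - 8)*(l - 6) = l^2 - 14*l + 48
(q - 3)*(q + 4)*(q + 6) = q^3 + 7*q^2 - 6*q - 72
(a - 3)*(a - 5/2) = a^2 - 11*a/2 + 15/2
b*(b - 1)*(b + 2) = b^3 + b^2 - 2*b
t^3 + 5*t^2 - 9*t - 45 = (t - 3)*(t + 3)*(t + 5)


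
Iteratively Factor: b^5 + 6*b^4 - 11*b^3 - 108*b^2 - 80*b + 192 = (b + 4)*(b^4 + 2*b^3 - 19*b^2 - 32*b + 48) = (b - 4)*(b + 4)*(b^3 + 6*b^2 + 5*b - 12) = (b - 4)*(b - 1)*(b + 4)*(b^2 + 7*b + 12) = (b - 4)*(b - 1)*(b + 3)*(b + 4)*(b + 4)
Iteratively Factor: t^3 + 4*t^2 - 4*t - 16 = (t + 4)*(t^2 - 4) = (t - 2)*(t + 4)*(t + 2)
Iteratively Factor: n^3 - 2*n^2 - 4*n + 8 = (n + 2)*(n^2 - 4*n + 4) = (n - 2)*(n + 2)*(n - 2)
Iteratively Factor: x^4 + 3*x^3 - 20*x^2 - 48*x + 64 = (x - 1)*(x^3 + 4*x^2 - 16*x - 64) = (x - 4)*(x - 1)*(x^2 + 8*x + 16) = (x - 4)*(x - 1)*(x + 4)*(x + 4)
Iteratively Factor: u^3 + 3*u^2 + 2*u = (u + 1)*(u^2 + 2*u) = u*(u + 1)*(u + 2)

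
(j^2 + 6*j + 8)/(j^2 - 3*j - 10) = (j + 4)/(j - 5)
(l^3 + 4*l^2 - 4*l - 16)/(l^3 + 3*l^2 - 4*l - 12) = (l + 4)/(l + 3)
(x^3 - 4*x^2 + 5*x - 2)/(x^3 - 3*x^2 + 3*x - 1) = (x - 2)/(x - 1)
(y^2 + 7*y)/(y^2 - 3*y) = (y + 7)/(y - 3)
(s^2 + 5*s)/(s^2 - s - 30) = s/(s - 6)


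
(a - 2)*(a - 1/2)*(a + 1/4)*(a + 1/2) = a^4 - 7*a^3/4 - 3*a^2/4 + 7*a/16 + 1/8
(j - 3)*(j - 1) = j^2 - 4*j + 3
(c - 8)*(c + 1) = c^2 - 7*c - 8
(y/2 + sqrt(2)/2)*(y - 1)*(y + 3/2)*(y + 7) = y^4/2 + sqrt(2)*y^3/2 + 15*y^3/4 + y^2 + 15*sqrt(2)*y^2/4 - 21*y/4 + sqrt(2)*y - 21*sqrt(2)/4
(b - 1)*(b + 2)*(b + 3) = b^3 + 4*b^2 + b - 6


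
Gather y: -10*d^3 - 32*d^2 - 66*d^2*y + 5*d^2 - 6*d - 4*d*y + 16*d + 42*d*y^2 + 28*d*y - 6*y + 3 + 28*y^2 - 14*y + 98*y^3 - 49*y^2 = -10*d^3 - 27*d^2 + 10*d + 98*y^3 + y^2*(42*d - 21) + y*(-66*d^2 + 24*d - 20) + 3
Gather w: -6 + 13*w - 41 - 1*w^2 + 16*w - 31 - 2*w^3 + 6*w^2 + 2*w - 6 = -2*w^3 + 5*w^2 + 31*w - 84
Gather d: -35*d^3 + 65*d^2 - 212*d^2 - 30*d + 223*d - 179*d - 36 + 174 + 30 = -35*d^3 - 147*d^2 + 14*d + 168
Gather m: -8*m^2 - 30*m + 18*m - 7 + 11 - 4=-8*m^2 - 12*m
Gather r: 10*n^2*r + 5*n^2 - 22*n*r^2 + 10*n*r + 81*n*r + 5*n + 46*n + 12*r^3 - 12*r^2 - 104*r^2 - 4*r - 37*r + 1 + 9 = 5*n^2 + 51*n + 12*r^3 + r^2*(-22*n - 116) + r*(10*n^2 + 91*n - 41) + 10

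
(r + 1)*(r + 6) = r^2 + 7*r + 6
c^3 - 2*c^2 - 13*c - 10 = (c - 5)*(c + 1)*(c + 2)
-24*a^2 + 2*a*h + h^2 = (-4*a + h)*(6*a + h)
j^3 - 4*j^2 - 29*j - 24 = (j - 8)*(j + 1)*(j + 3)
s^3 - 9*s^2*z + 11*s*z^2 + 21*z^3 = (s - 7*z)*(s - 3*z)*(s + z)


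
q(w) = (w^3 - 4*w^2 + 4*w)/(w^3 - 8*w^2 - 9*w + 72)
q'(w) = (-3*w^2 + 16*w + 9)*(w^3 - 4*w^2 + 4*w)/(w^3 - 8*w^2 - 9*w + 72)^2 + (3*w^2 - 8*w + 4)/(w^3 - 8*w^2 - 9*w + 72)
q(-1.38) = -0.24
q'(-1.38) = 0.38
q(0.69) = 0.02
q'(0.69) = 0.00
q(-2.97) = -37.34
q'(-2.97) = 1262.59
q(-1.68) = -0.38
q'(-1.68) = 0.60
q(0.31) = 0.01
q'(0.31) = 0.03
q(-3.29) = 4.47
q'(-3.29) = 13.47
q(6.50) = -2.64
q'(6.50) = -2.31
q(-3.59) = 2.49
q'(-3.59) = 3.23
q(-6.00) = 1.02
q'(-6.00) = 0.10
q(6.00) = -1.78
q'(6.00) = -1.28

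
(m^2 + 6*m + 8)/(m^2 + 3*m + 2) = (m + 4)/(m + 1)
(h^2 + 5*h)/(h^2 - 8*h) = (h + 5)/(h - 8)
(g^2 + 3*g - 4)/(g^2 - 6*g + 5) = (g + 4)/(g - 5)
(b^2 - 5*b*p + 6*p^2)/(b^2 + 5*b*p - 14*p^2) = (b - 3*p)/(b + 7*p)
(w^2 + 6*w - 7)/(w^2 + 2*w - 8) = (w^2 + 6*w - 7)/(w^2 + 2*w - 8)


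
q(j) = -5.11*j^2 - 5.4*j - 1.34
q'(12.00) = -128.04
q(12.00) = -801.98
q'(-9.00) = 86.58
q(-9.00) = -366.65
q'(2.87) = -34.73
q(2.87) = -58.93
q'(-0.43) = -1.01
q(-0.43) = 0.04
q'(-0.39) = -1.41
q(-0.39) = -0.01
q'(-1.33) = 8.19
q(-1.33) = -3.20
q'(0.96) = -15.21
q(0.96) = -11.23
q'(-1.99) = 14.94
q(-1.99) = -10.83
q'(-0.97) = 4.51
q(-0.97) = -0.91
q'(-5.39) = 49.69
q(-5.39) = -120.69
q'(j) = -10.22*j - 5.4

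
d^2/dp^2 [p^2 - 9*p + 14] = 2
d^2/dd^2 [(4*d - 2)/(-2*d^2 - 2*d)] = 2*(-2*d^3 + 3*d^2 + 3*d + 1)/(d^3*(d^3 + 3*d^2 + 3*d + 1))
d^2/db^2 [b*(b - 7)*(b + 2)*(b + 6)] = 12*b^2 + 6*b - 88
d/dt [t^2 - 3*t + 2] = 2*t - 3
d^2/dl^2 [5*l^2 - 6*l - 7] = 10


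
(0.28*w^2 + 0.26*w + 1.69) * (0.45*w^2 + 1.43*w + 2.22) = 0.126*w^4 + 0.5174*w^3 + 1.7539*w^2 + 2.9939*w + 3.7518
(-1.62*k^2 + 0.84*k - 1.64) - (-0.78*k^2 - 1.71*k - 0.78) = -0.84*k^2 + 2.55*k - 0.86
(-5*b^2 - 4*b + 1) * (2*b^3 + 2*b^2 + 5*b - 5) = -10*b^5 - 18*b^4 - 31*b^3 + 7*b^2 + 25*b - 5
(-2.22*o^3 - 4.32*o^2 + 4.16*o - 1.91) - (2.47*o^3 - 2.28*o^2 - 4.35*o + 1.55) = -4.69*o^3 - 2.04*o^2 + 8.51*o - 3.46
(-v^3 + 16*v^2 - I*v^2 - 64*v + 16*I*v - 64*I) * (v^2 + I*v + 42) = -v^5 + 16*v^4 - 2*I*v^4 - 105*v^3 + 32*I*v^3 + 656*v^2 - 170*I*v^2 - 2624*v + 672*I*v - 2688*I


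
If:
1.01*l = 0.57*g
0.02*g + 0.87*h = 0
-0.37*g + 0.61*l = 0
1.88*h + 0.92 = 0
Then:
No Solution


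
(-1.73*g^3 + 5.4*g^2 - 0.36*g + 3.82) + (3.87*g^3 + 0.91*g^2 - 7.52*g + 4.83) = 2.14*g^3 + 6.31*g^2 - 7.88*g + 8.65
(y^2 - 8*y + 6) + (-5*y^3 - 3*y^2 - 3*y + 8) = -5*y^3 - 2*y^2 - 11*y + 14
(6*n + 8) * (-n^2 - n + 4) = -6*n^3 - 14*n^2 + 16*n + 32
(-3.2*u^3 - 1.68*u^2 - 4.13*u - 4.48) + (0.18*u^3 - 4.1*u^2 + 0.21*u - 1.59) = -3.02*u^3 - 5.78*u^2 - 3.92*u - 6.07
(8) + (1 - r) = 9 - r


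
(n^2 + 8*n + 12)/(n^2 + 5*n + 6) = (n + 6)/(n + 3)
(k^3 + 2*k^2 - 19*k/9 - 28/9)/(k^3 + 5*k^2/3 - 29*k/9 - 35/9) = (3*k - 4)/(3*k - 5)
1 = 1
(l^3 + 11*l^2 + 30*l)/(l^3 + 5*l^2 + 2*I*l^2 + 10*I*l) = (l + 6)/(l + 2*I)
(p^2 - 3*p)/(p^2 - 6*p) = (p - 3)/(p - 6)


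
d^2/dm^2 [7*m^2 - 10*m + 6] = 14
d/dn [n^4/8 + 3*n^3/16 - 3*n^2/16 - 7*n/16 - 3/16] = n^3/2 + 9*n^2/16 - 3*n/8 - 7/16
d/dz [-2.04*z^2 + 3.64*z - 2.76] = 3.64 - 4.08*z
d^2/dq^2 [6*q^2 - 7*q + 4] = 12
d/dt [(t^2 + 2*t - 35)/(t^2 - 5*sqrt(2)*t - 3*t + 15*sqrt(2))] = (2*(t + 1)*(t^2 - 5*sqrt(2)*t - 3*t + 15*sqrt(2)) + (-2*t + 3 + 5*sqrt(2))*(t^2 + 2*t - 35))/(t^2 - 5*sqrt(2)*t - 3*t + 15*sqrt(2))^2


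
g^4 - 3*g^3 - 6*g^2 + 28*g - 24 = (g - 2)^3*(g + 3)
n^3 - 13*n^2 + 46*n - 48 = (n - 8)*(n - 3)*(n - 2)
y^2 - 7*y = y*(y - 7)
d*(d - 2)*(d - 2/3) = d^3 - 8*d^2/3 + 4*d/3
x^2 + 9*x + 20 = (x + 4)*(x + 5)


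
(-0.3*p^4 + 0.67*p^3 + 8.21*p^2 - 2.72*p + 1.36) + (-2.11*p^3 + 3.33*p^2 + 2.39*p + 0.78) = -0.3*p^4 - 1.44*p^3 + 11.54*p^2 - 0.33*p + 2.14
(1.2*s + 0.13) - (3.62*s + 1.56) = -2.42*s - 1.43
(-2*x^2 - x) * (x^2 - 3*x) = -2*x^4 + 5*x^3 + 3*x^2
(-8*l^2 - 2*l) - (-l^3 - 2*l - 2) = l^3 - 8*l^2 + 2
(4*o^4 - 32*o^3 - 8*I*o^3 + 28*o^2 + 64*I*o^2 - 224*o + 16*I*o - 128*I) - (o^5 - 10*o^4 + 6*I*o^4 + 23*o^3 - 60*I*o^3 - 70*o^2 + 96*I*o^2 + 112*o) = -o^5 + 14*o^4 - 6*I*o^4 - 55*o^3 + 52*I*o^3 + 98*o^2 - 32*I*o^2 - 336*o + 16*I*o - 128*I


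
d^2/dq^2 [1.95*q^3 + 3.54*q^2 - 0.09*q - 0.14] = 11.7*q + 7.08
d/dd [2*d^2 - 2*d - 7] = 4*d - 2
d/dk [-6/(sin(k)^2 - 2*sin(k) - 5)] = 12*(sin(k) - 1)*cos(k)/(2*sin(k) + cos(k)^2 + 4)^2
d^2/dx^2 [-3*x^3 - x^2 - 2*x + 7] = -18*x - 2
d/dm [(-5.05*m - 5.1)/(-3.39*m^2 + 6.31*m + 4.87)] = (-17.1195*m^2 - 34.578*m + 7.5875)/(11.4921*m^4 - 42.7818*m^3 + 6.79749999999999*m^2 + 61.4594*m + 23.7169)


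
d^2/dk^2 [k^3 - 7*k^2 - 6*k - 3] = 6*k - 14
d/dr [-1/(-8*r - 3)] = -8/(8*r + 3)^2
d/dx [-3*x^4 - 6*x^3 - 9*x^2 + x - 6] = -12*x^3 - 18*x^2 - 18*x + 1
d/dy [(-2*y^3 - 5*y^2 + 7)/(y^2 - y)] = -2 + 7/y^2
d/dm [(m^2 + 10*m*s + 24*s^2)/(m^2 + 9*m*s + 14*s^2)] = s*(-m^2 - 20*m*s - 76*s^2)/(m^4 + 18*m^3*s + 109*m^2*s^2 + 252*m*s^3 + 196*s^4)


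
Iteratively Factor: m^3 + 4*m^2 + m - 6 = (m - 1)*(m^2 + 5*m + 6) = (m - 1)*(m + 3)*(m + 2)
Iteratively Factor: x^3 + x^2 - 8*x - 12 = (x + 2)*(x^2 - x - 6) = (x - 3)*(x + 2)*(x + 2)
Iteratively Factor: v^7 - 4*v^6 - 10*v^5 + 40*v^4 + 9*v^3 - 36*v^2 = (v - 3)*(v^6 - v^5 - 13*v^4 + v^3 + 12*v^2) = v*(v - 3)*(v^5 - v^4 - 13*v^3 + v^2 + 12*v) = v*(v - 3)*(v + 3)*(v^4 - 4*v^3 - v^2 + 4*v) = v^2*(v - 3)*(v + 3)*(v^3 - 4*v^2 - v + 4) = v^2*(v - 3)*(v + 1)*(v + 3)*(v^2 - 5*v + 4) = v^2*(v - 3)*(v - 1)*(v + 1)*(v + 3)*(v - 4)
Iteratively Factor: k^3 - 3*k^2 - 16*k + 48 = (k - 3)*(k^2 - 16) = (k - 3)*(k + 4)*(k - 4)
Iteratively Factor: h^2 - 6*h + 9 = (h - 3)*(h - 3)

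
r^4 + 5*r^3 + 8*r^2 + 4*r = r*(r + 1)*(r + 2)^2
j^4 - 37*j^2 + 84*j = j*(j - 4)*(j - 3)*(j + 7)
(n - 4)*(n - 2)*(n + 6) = n^3 - 28*n + 48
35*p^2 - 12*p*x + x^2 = (-7*p + x)*(-5*p + x)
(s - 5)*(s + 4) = s^2 - s - 20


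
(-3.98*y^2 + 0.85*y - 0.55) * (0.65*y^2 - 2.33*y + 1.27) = -2.587*y^4 + 9.8259*y^3 - 7.3926*y^2 + 2.361*y - 0.6985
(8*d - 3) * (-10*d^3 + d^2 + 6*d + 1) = -80*d^4 + 38*d^3 + 45*d^2 - 10*d - 3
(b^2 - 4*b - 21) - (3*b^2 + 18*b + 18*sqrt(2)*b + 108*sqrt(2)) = -2*b^2 - 18*sqrt(2)*b - 22*b - 108*sqrt(2) - 21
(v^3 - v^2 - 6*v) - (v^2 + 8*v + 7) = v^3 - 2*v^2 - 14*v - 7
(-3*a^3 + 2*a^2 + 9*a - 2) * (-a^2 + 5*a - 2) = 3*a^5 - 17*a^4 + 7*a^3 + 43*a^2 - 28*a + 4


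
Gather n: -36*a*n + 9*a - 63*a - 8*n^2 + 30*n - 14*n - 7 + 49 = -54*a - 8*n^2 + n*(16 - 36*a) + 42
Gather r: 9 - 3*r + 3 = 12 - 3*r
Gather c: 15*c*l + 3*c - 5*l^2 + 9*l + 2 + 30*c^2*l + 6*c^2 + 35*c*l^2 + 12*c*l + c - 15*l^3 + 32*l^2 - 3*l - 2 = c^2*(30*l + 6) + c*(35*l^2 + 27*l + 4) - 15*l^3 + 27*l^2 + 6*l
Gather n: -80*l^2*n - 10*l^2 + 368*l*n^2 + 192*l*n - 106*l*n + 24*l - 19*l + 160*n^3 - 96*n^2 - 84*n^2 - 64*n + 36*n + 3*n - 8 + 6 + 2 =-10*l^2 + 5*l + 160*n^3 + n^2*(368*l - 180) + n*(-80*l^2 + 86*l - 25)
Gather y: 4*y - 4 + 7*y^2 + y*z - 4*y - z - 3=7*y^2 + y*z - z - 7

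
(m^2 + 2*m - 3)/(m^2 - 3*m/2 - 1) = 2*(-m^2 - 2*m + 3)/(-2*m^2 + 3*m + 2)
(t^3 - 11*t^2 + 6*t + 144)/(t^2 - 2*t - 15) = (t^2 - 14*t + 48)/(t - 5)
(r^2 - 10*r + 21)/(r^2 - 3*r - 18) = (-r^2 + 10*r - 21)/(-r^2 + 3*r + 18)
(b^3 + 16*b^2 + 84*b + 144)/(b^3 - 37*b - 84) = (b^2 + 12*b + 36)/(b^2 - 4*b - 21)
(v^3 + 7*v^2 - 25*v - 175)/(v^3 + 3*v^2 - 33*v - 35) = (v + 5)/(v + 1)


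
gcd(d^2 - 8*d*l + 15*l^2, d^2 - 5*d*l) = d - 5*l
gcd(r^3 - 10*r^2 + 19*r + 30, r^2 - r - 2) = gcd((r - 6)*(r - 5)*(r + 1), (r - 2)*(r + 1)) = r + 1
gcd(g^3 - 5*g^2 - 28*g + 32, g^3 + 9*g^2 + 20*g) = g + 4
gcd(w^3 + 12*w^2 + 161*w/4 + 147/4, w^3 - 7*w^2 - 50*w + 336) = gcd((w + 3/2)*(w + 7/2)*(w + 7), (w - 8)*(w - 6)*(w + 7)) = w + 7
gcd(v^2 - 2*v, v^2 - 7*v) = v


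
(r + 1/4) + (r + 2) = 2*r + 9/4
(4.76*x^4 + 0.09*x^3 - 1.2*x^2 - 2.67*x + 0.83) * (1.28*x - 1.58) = 6.0928*x^5 - 7.4056*x^4 - 1.6782*x^3 - 1.5216*x^2 + 5.281*x - 1.3114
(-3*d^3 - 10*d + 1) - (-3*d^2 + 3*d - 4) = -3*d^3 + 3*d^2 - 13*d + 5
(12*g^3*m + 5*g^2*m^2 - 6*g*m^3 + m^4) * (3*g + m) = 36*g^4*m + 27*g^3*m^2 - 13*g^2*m^3 - 3*g*m^4 + m^5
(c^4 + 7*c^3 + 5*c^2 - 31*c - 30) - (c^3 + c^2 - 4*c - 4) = c^4 + 6*c^3 + 4*c^2 - 27*c - 26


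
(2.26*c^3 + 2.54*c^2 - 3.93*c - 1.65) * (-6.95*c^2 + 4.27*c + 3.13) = -15.707*c^5 - 8.0028*c^4 + 45.2331*c^3 + 2.6366*c^2 - 19.3464*c - 5.1645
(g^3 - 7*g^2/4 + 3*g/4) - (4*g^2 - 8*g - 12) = g^3 - 23*g^2/4 + 35*g/4 + 12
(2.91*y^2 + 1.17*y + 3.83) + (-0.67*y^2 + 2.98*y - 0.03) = 2.24*y^2 + 4.15*y + 3.8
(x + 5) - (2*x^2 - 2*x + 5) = -2*x^2 + 3*x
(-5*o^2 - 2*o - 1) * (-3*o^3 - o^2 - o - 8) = 15*o^5 + 11*o^4 + 10*o^3 + 43*o^2 + 17*o + 8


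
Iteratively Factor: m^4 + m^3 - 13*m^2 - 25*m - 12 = (m + 1)*(m^3 - 13*m - 12) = (m + 1)*(m + 3)*(m^2 - 3*m - 4) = (m + 1)^2*(m + 3)*(m - 4)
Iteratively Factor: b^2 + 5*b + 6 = (b + 3)*(b + 2)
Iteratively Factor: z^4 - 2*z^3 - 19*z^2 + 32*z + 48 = (z + 4)*(z^3 - 6*z^2 + 5*z + 12) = (z - 3)*(z + 4)*(z^2 - 3*z - 4) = (z - 4)*(z - 3)*(z + 4)*(z + 1)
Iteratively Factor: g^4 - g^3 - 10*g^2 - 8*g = (g)*(g^3 - g^2 - 10*g - 8) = g*(g - 4)*(g^2 + 3*g + 2) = g*(g - 4)*(g + 1)*(g + 2)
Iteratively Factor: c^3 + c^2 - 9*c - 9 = (c + 1)*(c^2 - 9) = (c + 1)*(c + 3)*(c - 3)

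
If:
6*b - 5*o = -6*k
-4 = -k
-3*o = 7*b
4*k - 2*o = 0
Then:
No Solution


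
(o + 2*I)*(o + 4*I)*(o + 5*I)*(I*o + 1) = I*o^4 - 10*o^3 - 27*I*o^2 + 2*o - 40*I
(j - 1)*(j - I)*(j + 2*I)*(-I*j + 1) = -I*j^4 + 2*j^3 + I*j^3 - 2*j^2 - I*j^2 + 2*j + I*j - 2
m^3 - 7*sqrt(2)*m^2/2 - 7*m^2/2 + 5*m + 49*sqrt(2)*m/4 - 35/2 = (m - 7/2)*(m - 5*sqrt(2)/2)*(m - sqrt(2))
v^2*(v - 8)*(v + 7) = v^4 - v^3 - 56*v^2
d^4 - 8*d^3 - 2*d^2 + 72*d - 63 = (d - 7)*(d - 3)*(d - 1)*(d + 3)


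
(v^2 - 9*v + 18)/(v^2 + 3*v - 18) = (v - 6)/(v + 6)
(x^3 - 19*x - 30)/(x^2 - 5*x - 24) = (x^2 - 3*x - 10)/(x - 8)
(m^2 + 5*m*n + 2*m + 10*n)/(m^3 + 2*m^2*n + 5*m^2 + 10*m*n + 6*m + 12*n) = (m + 5*n)/(m^2 + 2*m*n + 3*m + 6*n)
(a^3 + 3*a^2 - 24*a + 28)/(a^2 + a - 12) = (a^3 + 3*a^2 - 24*a + 28)/(a^2 + a - 12)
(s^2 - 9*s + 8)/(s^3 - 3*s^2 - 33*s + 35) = (s - 8)/(s^2 - 2*s - 35)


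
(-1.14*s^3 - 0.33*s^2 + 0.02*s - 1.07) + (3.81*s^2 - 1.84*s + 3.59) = -1.14*s^3 + 3.48*s^2 - 1.82*s + 2.52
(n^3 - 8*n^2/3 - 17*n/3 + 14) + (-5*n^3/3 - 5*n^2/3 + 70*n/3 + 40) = -2*n^3/3 - 13*n^2/3 + 53*n/3 + 54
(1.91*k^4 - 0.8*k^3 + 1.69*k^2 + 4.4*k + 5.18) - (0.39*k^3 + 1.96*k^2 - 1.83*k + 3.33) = 1.91*k^4 - 1.19*k^3 - 0.27*k^2 + 6.23*k + 1.85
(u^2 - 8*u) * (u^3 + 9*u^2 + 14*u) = u^5 + u^4 - 58*u^3 - 112*u^2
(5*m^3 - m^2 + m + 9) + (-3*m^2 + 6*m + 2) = 5*m^3 - 4*m^2 + 7*m + 11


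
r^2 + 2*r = r*(r + 2)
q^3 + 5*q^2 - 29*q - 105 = (q - 5)*(q + 3)*(q + 7)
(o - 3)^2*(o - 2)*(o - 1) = o^4 - 9*o^3 + 29*o^2 - 39*o + 18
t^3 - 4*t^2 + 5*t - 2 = (t - 2)*(t - 1)^2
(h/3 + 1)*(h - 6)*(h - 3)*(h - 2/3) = h^4/3 - 20*h^3/9 - 5*h^2/3 + 20*h - 12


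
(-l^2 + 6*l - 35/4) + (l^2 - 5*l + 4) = l - 19/4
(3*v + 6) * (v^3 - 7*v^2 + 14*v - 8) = 3*v^4 - 15*v^3 + 60*v - 48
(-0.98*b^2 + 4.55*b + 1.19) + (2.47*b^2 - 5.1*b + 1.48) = 1.49*b^2 - 0.55*b + 2.67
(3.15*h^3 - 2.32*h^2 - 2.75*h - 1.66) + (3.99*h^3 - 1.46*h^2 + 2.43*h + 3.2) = 7.14*h^3 - 3.78*h^2 - 0.32*h + 1.54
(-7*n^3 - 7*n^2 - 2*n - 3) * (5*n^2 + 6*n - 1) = -35*n^5 - 77*n^4 - 45*n^3 - 20*n^2 - 16*n + 3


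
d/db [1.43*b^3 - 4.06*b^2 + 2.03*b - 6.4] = 4.29*b^2 - 8.12*b + 2.03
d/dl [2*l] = 2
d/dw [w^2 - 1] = 2*w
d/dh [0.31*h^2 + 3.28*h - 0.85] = 0.62*h + 3.28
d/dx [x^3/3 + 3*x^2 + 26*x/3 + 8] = x^2 + 6*x + 26/3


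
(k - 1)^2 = k^2 - 2*k + 1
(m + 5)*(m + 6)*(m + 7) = m^3 + 18*m^2 + 107*m + 210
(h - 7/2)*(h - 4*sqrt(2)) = h^2 - 4*sqrt(2)*h - 7*h/2 + 14*sqrt(2)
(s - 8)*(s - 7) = s^2 - 15*s + 56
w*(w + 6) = w^2 + 6*w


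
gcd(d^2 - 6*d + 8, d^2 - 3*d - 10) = 1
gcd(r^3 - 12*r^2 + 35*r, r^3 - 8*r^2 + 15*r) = r^2 - 5*r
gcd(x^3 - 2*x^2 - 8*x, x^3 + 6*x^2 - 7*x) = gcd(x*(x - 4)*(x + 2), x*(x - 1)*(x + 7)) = x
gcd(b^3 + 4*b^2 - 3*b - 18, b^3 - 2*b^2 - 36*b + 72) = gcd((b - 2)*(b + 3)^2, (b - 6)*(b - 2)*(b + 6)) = b - 2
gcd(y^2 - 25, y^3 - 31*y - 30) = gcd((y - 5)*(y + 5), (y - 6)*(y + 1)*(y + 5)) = y + 5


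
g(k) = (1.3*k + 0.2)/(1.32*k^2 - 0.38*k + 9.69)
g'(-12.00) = -0.01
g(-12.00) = -0.08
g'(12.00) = -0.01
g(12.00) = 0.08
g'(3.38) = -0.02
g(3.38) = 0.20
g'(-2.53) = 0.01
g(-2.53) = -0.16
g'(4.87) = -0.02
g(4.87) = 0.17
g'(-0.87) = 0.10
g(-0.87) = -0.08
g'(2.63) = -0.00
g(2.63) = 0.20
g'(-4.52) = -0.01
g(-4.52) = -0.15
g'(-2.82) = 0.00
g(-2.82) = -0.16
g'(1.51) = 0.05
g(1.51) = 0.18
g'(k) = (0.38 - 2.64*k)*(1.3*k + 0.2)/(1.32*k^2 - 0.38*k + 9.69)^2 + 1.3/(1.32*k^2 - 0.38*k + 9.69)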